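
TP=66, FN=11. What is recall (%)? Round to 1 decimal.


Recall = TP / (TP + FN) * 100
= 66 / (66 + 11)
= 66 / 77
= 0.8571
= 85.7%

85.7


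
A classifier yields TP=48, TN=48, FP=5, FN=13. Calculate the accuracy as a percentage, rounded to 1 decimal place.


Accuracy = (TP + TN) / (TP + TN + FP + FN) * 100
= (48 + 48) / (48 + 48 + 5 + 13)
= 96 / 114
= 0.8421
= 84.2%

84.2


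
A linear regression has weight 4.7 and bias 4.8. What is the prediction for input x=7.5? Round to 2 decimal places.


y = 4.7 * 7.5 + (4.8)
= 35.25 + (4.8)
= 40.05

40.05


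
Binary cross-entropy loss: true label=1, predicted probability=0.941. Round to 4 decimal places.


For y=1: Loss = -log(p)
= -log(0.941)
= -(-0.0608)
= 0.0608

0.0608


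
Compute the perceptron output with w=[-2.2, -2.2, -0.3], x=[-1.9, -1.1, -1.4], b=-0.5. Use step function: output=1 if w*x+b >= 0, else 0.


z = w . x + b
= -2.2*-1.9 + -2.2*-1.1 + -0.3*-1.4 + -0.5
= 4.18 + 2.42 + 0.42 + -0.5
= 7.02 + -0.5
= 6.52
Since z = 6.52 >= 0, output = 1

1


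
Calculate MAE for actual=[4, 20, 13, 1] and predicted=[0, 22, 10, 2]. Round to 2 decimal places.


Absolute errors: [4, 2, 3, 1]
Sum of absolute errors = 10
MAE = 10 / 4 = 2.50

2.50


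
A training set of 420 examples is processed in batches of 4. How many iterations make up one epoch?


Iterations per epoch = dataset_size / batch_size
= 420 / 4
= 105

105


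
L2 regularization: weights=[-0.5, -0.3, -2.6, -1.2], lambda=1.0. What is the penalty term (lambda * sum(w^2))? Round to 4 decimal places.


Squaring each weight:
(-0.5)^2 = 0.25
(-0.3)^2 = 0.09
(-2.6)^2 = 6.76
(-1.2)^2 = 1.44
Sum of squares = 8.54
Penalty = 1.0 * 8.54 = 8.5400

8.5400


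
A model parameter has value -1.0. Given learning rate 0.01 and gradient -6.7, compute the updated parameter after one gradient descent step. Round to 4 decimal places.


w_new = w_old - lr * gradient
= -1.0 - 0.01 * -6.7
= -1.0 - (-0.067)
= -0.9330

-0.9330


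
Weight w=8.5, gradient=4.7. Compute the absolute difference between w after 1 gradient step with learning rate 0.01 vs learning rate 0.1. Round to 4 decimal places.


With lr=0.01: w_new = 8.5 - 0.01 * 4.7 = 8.453
With lr=0.1: w_new = 8.5 - 0.1 * 4.7 = 8.03
Absolute difference = |8.453 - 8.03|
= 0.4230

0.4230


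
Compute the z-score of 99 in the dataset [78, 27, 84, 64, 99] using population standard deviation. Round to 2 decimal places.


Mean = (78 + 27 + 84 + 64 + 99) / 5 = 70.4
Variance = sum((x_i - mean)^2) / n = 597.04
Std = sqrt(597.04) = 24.4344
Z = (x - mean) / std
= (99 - 70.4) / 24.4344
= 28.6 / 24.4344
= 1.17

1.17


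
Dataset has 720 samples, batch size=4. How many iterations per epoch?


Iterations per epoch = dataset_size / batch_size
= 720 / 4
= 180

180


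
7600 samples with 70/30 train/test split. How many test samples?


Train samples = 7600 * 70% = 5320
Test samples = 7600 - 5320
= 2280

2280


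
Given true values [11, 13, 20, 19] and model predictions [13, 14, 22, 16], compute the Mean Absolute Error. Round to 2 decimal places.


Absolute errors: [2, 1, 2, 3]
Sum of absolute errors = 8
MAE = 8 / 4 = 2.00

2.00


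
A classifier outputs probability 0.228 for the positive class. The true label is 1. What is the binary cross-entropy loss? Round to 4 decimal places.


For y=1: Loss = -log(p)
= -log(0.228)
= -(-1.4784)
= 1.4784

1.4784


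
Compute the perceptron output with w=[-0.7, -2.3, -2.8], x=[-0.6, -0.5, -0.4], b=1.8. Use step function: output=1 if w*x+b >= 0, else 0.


z = w . x + b
= -0.7*-0.6 + -2.3*-0.5 + -2.8*-0.4 + 1.8
= 0.42 + 1.15 + 1.12 + 1.8
= 2.69 + 1.8
= 4.49
Since z = 4.49 >= 0, output = 1

1


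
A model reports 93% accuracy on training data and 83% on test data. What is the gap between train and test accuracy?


Gap = train_accuracy - test_accuracy
= 93 - 83
= 10%
This moderate gap may indicate mild overfitting.

10


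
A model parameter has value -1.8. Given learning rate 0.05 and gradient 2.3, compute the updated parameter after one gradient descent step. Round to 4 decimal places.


w_new = w_old - lr * gradient
= -1.8 - 0.05 * 2.3
= -1.8 - (0.115)
= -1.9150

-1.9150


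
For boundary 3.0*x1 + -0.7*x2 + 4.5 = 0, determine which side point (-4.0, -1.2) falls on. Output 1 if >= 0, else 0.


Compute 3.0 * -4.0 + -0.7 * -1.2 + 4.5
= -12.0 + 0.84 + 4.5
= -6.66
Since -6.66 < 0, the point is on the negative side.

0


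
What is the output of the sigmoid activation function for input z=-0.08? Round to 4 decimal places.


sigmoid(z) = 1 / (1 + exp(-z))
exp(-(-0.08)) = exp(0.08) = 1.0833
1 + 1.0833 = 2.0833
1 / 2.0833 = 0.4800

0.4800


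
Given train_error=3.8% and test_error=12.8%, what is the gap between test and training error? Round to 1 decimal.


Generalization gap = test_error - train_error
= 12.8 - 3.8
= 9.0%
A moderate gap.

9.0


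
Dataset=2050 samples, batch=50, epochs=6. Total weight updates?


Iterations per epoch = 2050 / 50 = 41
Total updates = iterations_per_epoch * epochs
= 41 * 6
= 246

246


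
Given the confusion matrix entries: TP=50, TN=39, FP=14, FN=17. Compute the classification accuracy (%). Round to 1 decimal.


Accuracy = (TP + TN) / (TP + TN + FP + FN) * 100
= (50 + 39) / (50 + 39 + 14 + 17)
= 89 / 120
= 0.7417
= 74.2%

74.2


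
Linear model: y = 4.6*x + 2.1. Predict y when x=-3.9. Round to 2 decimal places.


y = 4.6 * -3.9 + (2.1)
= -17.94 + (2.1)
= -15.84

-15.84


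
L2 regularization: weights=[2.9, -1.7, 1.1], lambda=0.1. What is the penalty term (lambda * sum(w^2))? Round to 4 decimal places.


Squaring each weight:
2.9^2 = 8.41
(-1.7)^2 = 2.89
1.1^2 = 1.21
Sum of squares = 12.51
Penalty = 0.1 * 12.51 = 1.2510

1.2510


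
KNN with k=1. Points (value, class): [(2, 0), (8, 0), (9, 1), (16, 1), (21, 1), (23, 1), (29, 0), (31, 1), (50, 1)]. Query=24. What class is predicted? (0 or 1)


Distances from query 24:
Point 23 (class 1): distance = 1
K=1 nearest neighbors: classes = [1]
Votes for class 1: 1 / 1
Majority vote => class 1

1


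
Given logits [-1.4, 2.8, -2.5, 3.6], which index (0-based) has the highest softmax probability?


Softmax is a monotonic transformation, so it preserves the argmax.
We need to find the index of the maximum logit.
Index 0: -1.4
Index 1: 2.8
Index 2: -2.5
Index 3: 3.6
Maximum logit = 3.6 at index 3

3


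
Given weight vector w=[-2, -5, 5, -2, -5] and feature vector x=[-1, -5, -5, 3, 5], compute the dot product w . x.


Element-wise products:
-2 * -1 = 2
-5 * -5 = 25
5 * -5 = -25
-2 * 3 = -6
-5 * 5 = -25
Sum = 2 + 25 + -25 + -6 + -25
= -29

-29


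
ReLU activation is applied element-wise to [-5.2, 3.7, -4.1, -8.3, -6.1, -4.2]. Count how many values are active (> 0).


ReLU(x) = max(0, x) for each element:
ReLU(-5.2) = 0
ReLU(3.7) = 3.7
ReLU(-4.1) = 0
ReLU(-8.3) = 0
ReLU(-6.1) = 0
ReLU(-4.2) = 0
Active neurons (>0): 1

1


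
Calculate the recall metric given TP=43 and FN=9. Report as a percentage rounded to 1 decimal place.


Recall = TP / (TP + FN) * 100
= 43 / (43 + 9)
= 43 / 52
= 0.8269
= 82.7%

82.7


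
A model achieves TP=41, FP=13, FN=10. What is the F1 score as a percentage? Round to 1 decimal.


Precision = TP / (TP + FP) = 41 / 54 = 0.7593
Recall = TP / (TP + FN) = 41 / 51 = 0.8039
F1 = 2 * P * R / (P + R)
= 2 * 0.7593 * 0.8039 / (0.7593 + 0.8039)
= 1.2208 / 1.5632
= 0.781
As percentage: 78.1%

78.1


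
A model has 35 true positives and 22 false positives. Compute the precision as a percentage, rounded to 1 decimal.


Precision = TP / (TP + FP) * 100
= 35 / (35 + 22)
= 35 / 57
= 0.614
= 61.4%

61.4


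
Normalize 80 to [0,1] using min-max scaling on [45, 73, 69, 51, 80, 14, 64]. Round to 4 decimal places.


Min = 14, Max = 80
Range = 80 - 14 = 66
Scaled = (x - min) / (max - min)
= (80 - 14) / 66
= 66 / 66
= 1.0000

1.0000


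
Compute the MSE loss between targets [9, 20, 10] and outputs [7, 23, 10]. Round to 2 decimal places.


Differences: [2, -3, 0]
Squared errors: [4, 9, 0]
Sum of squared errors = 13
MSE = 13 / 3 = 4.33

4.33


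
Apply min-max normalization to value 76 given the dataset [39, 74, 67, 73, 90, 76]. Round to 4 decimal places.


Min = 39, Max = 90
Range = 90 - 39 = 51
Scaled = (x - min) / (max - min)
= (76 - 39) / 51
= 37 / 51
= 0.7255

0.7255


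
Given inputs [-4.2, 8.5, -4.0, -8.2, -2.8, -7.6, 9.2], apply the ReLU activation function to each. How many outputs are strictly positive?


ReLU(x) = max(0, x) for each element:
ReLU(-4.2) = 0
ReLU(8.5) = 8.5
ReLU(-4.0) = 0
ReLU(-8.2) = 0
ReLU(-2.8) = 0
ReLU(-7.6) = 0
ReLU(9.2) = 9.2
Active neurons (>0): 2

2


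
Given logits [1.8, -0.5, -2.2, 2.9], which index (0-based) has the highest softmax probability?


Softmax is a monotonic transformation, so it preserves the argmax.
We need to find the index of the maximum logit.
Index 0: 1.8
Index 1: -0.5
Index 2: -2.2
Index 3: 2.9
Maximum logit = 2.9 at index 3

3


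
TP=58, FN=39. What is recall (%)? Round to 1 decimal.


Recall = TP / (TP + FN) * 100
= 58 / (58 + 39)
= 58 / 97
= 0.5979
= 59.8%

59.8


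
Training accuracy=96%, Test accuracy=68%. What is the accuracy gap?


Gap = train_accuracy - test_accuracy
= 96 - 68
= 28%
This large gap strongly indicates overfitting.

28


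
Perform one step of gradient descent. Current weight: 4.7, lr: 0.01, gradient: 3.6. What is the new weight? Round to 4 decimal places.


w_new = w_old - lr * gradient
= 4.7 - 0.01 * 3.6
= 4.7 - (0.036)
= 4.6640

4.6640


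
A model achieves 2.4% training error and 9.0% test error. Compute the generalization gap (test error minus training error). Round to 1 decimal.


Generalization gap = test_error - train_error
= 9.0 - 2.4
= 6.6%
A moderate gap.

6.6


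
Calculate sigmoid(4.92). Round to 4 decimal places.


sigmoid(z) = 1 / (1 + exp(-z))
exp(-(4.92)) = exp(-4.92) = 0.0073
1 + 0.0073 = 1.0073
1 / 1.0073 = 0.9928

0.9928


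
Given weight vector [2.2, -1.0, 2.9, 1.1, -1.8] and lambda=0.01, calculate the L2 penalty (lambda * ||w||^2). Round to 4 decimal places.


Squaring each weight:
2.2^2 = 4.84
(-1.0)^2 = 1.0
2.9^2 = 8.41
1.1^2 = 1.21
(-1.8)^2 = 3.24
Sum of squares = 18.7
Penalty = 0.01 * 18.7 = 0.1870

0.1870


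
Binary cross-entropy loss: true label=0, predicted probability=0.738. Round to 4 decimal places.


For y=0: Loss = -log(1-p)
= -log(1 - 0.738)
= -log(0.262)
= -(-1.3394)
= 1.3394

1.3394


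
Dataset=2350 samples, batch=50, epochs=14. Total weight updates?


Iterations per epoch = 2350 / 50 = 47
Total updates = iterations_per_epoch * epochs
= 47 * 14
= 658

658


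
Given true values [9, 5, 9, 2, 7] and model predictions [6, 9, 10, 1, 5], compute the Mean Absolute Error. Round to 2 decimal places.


Absolute errors: [3, 4, 1, 1, 2]
Sum of absolute errors = 11
MAE = 11 / 5 = 2.20

2.20


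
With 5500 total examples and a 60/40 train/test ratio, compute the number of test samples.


Train samples = 5500 * 60% = 3300
Test samples = 5500 - 3300
= 2200

2200


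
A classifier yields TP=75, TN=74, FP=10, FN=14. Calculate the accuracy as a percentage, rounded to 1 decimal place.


Accuracy = (TP + TN) / (TP + TN + FP + FN) * 100
= (75 + 74) / (75 + 74 + 10 + 14)
= 149 / 173
= 0.8613
= 86.1%

86.1


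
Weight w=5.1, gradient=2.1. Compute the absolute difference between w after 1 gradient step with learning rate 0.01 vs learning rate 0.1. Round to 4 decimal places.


With lr=0.01: w_new = 5.1 - 0.01 * 2.1 = 5.079
With lr=0.1: w_new = 5.1 - 0.1 * 2.1 = 4.89
Absolute difference = |5.079 - 4.89|
= 0.1890

0.1890


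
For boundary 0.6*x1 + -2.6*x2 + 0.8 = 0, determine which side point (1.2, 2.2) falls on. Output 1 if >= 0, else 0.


Compute 0.6 * 1.2 + -2.6 * 2.2 + 0.8
= 0.72 + -5.72 + 0.8
= -4.2
Since -4.2 < 0, the point is on the negative side.

0


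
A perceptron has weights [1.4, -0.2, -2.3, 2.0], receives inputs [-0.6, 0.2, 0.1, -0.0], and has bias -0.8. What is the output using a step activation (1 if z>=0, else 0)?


z = w . x + b
= 1.4*-0.6 + -0.2*0.2 + -2.3*0.1 + 2.0*-0.0 + -0.8
= -0.84 + -0.04 + -0.23 + -0.0 + -0.8
= -1.11 + -0.8
= -1.91
Since z = -1.91 < 0, output = 0

0


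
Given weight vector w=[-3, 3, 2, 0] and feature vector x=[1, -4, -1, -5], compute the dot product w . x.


Element-wise products:
-3 * 1 = -3
3 * -4 = -12
2 * -1 = -2
0 * -5 = 0
Sum = -3 + -12 + -2 + 0
= -17

-17


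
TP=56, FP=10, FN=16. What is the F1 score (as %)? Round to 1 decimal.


Precision = TP / (TP + FP) = 56 / 66 = 0.8485
Recall = TP / (TP + FN) = 56 / 72 = 0.7778
F1 = 2 * P * R / (P + R)
= 2 * 0.8485 * 0.7778 / (0.8485 + 0.7778)
= 1.3199 / 1.6263
= 0.8116
As percentage: 81.2%

81.2


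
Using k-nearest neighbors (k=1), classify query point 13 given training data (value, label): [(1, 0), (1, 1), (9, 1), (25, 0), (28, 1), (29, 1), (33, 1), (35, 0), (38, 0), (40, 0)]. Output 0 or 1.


Distances from query 13:
Point 9 (class 1): distance = 4
K=1 nearest neighbors: classes = [1]
Votes for class 1: 1 / 1
Majority vote => class 1

1


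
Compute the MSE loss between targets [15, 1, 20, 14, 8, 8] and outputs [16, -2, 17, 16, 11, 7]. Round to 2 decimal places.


Differences: [-1, 3, 3, -2, -3, 1]
Squared errors: [1, 9, 9, 4, 9, 1]
Sum of squared errors = 33
MSE = 33 / 6 = 5.50

5.50


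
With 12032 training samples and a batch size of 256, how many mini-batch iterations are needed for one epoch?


Iterations per epoch = dataset_size / batch_size
= 12032 / 256
= 47

47


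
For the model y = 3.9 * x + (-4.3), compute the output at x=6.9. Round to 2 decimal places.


y = 3.9 * 6.9 + (-4.3)
= 26.91 + (-4.3)
= 22.61

22.61


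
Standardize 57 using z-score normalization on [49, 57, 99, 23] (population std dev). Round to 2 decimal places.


Mean = (49 + 57 + 99 + 23) / 4 = 57.0
Variance = sum((x_i - mean)^2) / n = 746.0
Std = sqrt(746.0) = 27.313
Z = (x - mean) / std
= (57 - 57.0) / 27.313
= 0.0 / 27.313
= 0.00

0.00


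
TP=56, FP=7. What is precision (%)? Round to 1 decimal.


Precision = TP / (TP + FP) * 100
= 56 / (56 + 7)
= 56 / 63
= 0.8889
= 88.9%

88.9


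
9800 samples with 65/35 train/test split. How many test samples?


Train samples = 9800 * 65% = 6370
Test samples = 9800 - 6370
= 3430

3430


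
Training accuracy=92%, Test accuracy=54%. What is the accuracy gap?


Gap = train_accuracy - test_accuracy
= 92 - 54
= 38%
This large gap strongly indicates overfitting.

38


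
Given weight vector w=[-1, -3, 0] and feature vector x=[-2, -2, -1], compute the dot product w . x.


Element-wise products:
-1 * -2 = 2
-3 * -2 = 6
0 * -1 = 0
Sum = 2 + 6 + 0
= 8

8


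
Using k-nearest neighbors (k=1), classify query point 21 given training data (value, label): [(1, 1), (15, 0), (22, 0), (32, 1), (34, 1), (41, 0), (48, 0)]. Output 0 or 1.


Distances from query 21:
Point 22 (class 0): distance = 1
K=1 nearest neighbors: classes = [0]
Votes for class 1: 0 / 1
Majority vote => class 0

0


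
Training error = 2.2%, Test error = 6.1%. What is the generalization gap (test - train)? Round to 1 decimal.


Generalization gap = test_error - train_error
= 6.1 - 2.2
= 3.9%
A moderate gap.

3.9


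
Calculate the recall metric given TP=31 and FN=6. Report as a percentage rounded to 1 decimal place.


Recall = TP / (TP + FN) * 100
= 31 / (31 + 6)
= 31 / 37
= 0.8378
= 83.8%

83.8


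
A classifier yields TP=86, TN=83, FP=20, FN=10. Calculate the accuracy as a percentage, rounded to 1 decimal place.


Accuracy = (TP + TN) / (TP + TN + FP + FN) * 100
= (86 + 83) / (86 + 83 + 20 + 10)
= 169 / 199
= 0.8492
= 84.9%

84.9


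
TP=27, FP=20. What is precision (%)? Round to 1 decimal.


Precision = TP / (TP + FP) * 100
= 27 / (27 + 20)
= 27 / 47
= 0.5745
= 57.4%

57.4


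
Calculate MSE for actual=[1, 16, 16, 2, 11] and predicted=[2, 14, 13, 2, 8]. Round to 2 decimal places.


Differences: [-1, 2, 3, 0, 3]
Squared errors: [1, 4, 9, 0, 9]
Sum of squared errors = 23
MSE = 23 / 5 = 4.60

4.60


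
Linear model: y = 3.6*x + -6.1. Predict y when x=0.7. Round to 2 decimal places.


y = 3.6 * 0.7 + (-6.1)
= 2.52 + (-6.1)
= -3.58

-3.58


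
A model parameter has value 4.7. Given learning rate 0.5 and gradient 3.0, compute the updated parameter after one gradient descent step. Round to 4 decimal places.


w_new = w_old - lr * gradient
= 4.7 - 0.5 * 3.0
= 4.7 - (1.5)
= 3.2000

3.2000


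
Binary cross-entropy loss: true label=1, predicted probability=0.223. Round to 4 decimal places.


For y=1: Loss = -log(p)
= -log(0.223)
= -(-1.5006)
= 1.5006

1.5006


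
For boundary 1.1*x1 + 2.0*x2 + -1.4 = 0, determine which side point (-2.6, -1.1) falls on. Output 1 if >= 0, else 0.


Compute 1.1 * -2.6 + 2.0 * -1.1 + -1.4
= -2.86 + -2.2 + -1.4
= -6.46
Since -6.46 < 0, the point is on the negative side.

0


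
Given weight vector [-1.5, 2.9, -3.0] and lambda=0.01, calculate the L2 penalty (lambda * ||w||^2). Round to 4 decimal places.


Squaring each weight:
(-1.5)^2 = 2.25
2.9^2 = 8.41
(-3.0)^2 = 9.0
Sum of squares = 19.66
Penalty = 0.01 * 19.66 = 0.1966

0.1966


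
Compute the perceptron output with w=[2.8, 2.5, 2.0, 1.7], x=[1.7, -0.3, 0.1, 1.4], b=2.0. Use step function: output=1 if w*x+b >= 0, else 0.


z = w . x + b
= 2.8*1.7 + 2.5*-0.3 + 2.0*0.1 + 1.7*1.4 + 2.0
= 4.76 + -0.75 + 0.2 + 2.38 + 2.0
= 6.59 + 2.0
= 8.59
Since z = 8.59 >= 0, output = 1

1


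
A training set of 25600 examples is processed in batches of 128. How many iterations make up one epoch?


Iterations per epoch = dataset_size / batch_size
= 25600 / 128
= 200

200


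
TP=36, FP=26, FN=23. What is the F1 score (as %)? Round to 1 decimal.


Precision = TP / (TP + FP) = 36 / 62 = 0.5806
Recall = TP / (TP + FN) = 36 / 59 = 0.6102
F1 = 2 * P * R / (P + R)
= 2 * 0.5806 * 0.6102 / (0.5806 + 0.6102)
= 0.7086 / 1.1908
= 0.595
As percentage: 59.5%

59.5


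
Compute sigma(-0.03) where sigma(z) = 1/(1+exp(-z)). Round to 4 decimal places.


sigmoid(z) = 1 / (1 + exp(-z))
exp(-(-0.03)) = exp(0.03) = 1.0305
1 + 1.0305 = 2.0305
1 / 2.0305 = 0.4925

0.4925


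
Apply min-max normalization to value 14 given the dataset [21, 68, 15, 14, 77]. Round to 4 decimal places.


Min = 14, Max = 77
Range = 77 - 14 = 63
Scaled = (x - min) / (max - min)
= (14 - 14) / 63
= 0 / 63
= 0.0000

0.0000


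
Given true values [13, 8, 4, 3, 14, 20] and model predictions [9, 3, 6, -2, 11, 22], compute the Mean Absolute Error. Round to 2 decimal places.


Absolute errors: [4, 5, 2, 5, 3, 2]
Sum of absolute errors = 21
MAE = 21 / 6 = 3.50

3.50


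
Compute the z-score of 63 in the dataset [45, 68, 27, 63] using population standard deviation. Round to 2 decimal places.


Mean = (45 + 68 + 27 + 63) / 4 = 50.75
Variance = sum((x_i - mean)^2) / n = 261.1875
Std = sqrt(261.1875) = 16.1613
Z = (x - mean) / std
= (63 - 50.75) / 16.1613
= 12.25 / 16.1613
= 0.76

0.76


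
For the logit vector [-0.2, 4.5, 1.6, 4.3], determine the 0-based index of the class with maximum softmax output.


Softmax is a monotonic transformation, so it preserves the argmax.
We need to find the index of the maximum logit.
Index 0: -0.2
Index 1: 4.5
Index 2: 1.6
Index 3: 4.3
Maximum logit = 4.5 at index 1

1


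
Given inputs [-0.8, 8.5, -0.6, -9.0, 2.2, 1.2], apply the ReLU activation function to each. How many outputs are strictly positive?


ReLU(x) = max(0, x) for each element:
ReLU(-0.8) = 0
ReLU(8.5) = 8.5
ReLU(-0.6) = 0
ReLU(-9.0) = 0
ReLU(2.2) = 2.2
ReLU(1.2) = 1.2
Active neurons (>0): 3

3


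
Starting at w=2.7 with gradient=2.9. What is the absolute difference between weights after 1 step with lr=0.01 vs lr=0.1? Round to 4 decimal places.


With lr=0.01: w_new = 2.7 - 0.01 * 2.9 = 2.671
With lr=0.1: w_new = 2.7 - 0.1 * 2.9 = 2.41
Absolute difference = |2.671 - 2.41|
= 0.2610

0.2610


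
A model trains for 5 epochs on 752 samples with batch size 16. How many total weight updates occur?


Iterations per epoch = 752 / 16 = 47
Total updates = iterations_per_epoch * epochs
= 47 * 5
= 235

235


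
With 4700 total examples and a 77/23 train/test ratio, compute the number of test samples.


Train samples = 4700 * 77% = 3619
Test samples = 4700 - 3619
= 1081

1081


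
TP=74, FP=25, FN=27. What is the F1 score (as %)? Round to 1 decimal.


Precision = TP / (TP + FP) = 74 / 99 = 0.7475
Recall = TP / (TP + FN) = 74 / 101 = 0.7327
F1 = 2 * P * R / (P + R)
= 2 * 0.7475 * 0.7327 / (0.7475 + 0.7327)
= 1.0953 / 1.4801
= 0.74
As percentage: 74.0%

74.0


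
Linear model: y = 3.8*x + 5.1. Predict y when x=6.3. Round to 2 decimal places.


y = 3.8 * 6.3 + (5.1)
= 23.94 + (5.1)
= 29.04

29.04


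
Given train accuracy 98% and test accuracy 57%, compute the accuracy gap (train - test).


Gap = train_accuracy - test_accuracy
= 98 - 57
= 41%
This large gap strongly indicates overfitting.

41


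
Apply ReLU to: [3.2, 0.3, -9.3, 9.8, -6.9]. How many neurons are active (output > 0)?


ReLU(x) = max(0, x) for each element:
ReLU(3.2) = 3.2
ReLU(0.3) = 0.3
ReLU(-9.3) = 0
ReLU(9.8) = 9.8
ReLU(-6.9) = 0
Active neurons (>0): 3

3


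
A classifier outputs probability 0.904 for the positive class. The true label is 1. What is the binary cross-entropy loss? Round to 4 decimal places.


For y=1: Loss = -log(p)
= -log(0.904)
= -(-0.1009)
= 0.1009

0.1009


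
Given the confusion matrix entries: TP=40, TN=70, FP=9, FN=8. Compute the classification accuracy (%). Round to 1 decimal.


Accuracy = (TP + TN) / (TP + TN + FP + FN) * 100
= (40 + 70) / (40 + 70 + 9 + 8)
= 110 / 127
= 0.8661
= 86.6%

86.6


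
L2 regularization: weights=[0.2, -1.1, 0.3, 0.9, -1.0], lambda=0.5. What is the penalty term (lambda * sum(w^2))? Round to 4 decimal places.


Squaring each weight:
0.2^2 = 0.04
(-1.1)^2 = 1.21
0.3^2 = 0.09
0.9^2 = 0.81
(-1.0)^2 = 1.0
Sum of squares = 3.15
Penalty = 0.5 * 3.15 = 1.5750

1.5750


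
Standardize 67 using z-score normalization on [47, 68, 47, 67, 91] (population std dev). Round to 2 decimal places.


Mean = (47 + 68 + 47 + 67 + 91) / 5 = 64.0
Variance = sum((x_i - mean)^2) / n = 266.4
Std = sqrt(266.4) = 16.3218
Z = (x - mean) / std
= (67 - 64.0) / 16.3218
= 3.0 / 16.3218
= 0.18

0.18


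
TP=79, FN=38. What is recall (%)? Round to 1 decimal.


Recall = TP / (TP + FN) * 100
= 79 / (79 + 38)
= 79 / 117
= 0.6752
= 67.5%

67.5


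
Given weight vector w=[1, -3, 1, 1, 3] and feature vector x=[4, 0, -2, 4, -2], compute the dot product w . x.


Element-wise products:
1 * 4 = 4
-3 * 0 = 0
1 * -2 = -2
1 * 4 = 4
3 * -2 = -6
Sum = 4 + 0 + -2 + 4 + -6
= 0

0


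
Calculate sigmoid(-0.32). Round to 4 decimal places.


sigmoid(z) = 1 / (1 + exp(-z))
exp(-(-0.32)) = exp(0.32) = 1.3771
1 + 1.3771 = 2.3771
1 / 2.3771 = 0.4207

0.4207


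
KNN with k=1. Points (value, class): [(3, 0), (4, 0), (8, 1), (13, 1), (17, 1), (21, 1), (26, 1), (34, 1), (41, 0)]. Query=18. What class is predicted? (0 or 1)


Distances from query 18:
Point 17 (class 1): distance = 1
K=1 nearest neighbors: classes = [1]
Votes for class 1: 1 / 1
Majority vote => class 1

1


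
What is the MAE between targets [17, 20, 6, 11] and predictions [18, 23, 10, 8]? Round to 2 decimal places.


Absolute errors: [1, 3, 4, 3]
Sum of absolute errors = 11
MAE = 11 / 4 = 2.75

2.75


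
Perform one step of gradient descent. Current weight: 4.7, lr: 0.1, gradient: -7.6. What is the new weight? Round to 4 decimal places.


w_new = w_old - lr * gradient
= 4.7 - 0.1 * -7.6
= 4.7 - (-0.76)
= 5.4600

5.4600


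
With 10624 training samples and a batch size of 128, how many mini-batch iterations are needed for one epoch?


Iterations per epoch = dataset_size / batch_size
= 10624 / 128
= 83

83


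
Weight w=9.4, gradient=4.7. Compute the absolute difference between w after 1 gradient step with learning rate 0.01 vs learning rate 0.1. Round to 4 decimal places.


With lr=0.01: w_new = 9.4 - 0.01 * 4.7 = 9.353
With lr=0.1: w_new = 9.4 - 0.1 * 4.7 = 8.93
Absolute difference = |9.353 - 8.93|
= 0.4230

0.4230


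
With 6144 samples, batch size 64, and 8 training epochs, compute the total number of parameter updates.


Iterations per epoch = 6144 / 64 = 96
Total updates = iterations_per_epoch * epochs
= 96 * 8
= 768

768


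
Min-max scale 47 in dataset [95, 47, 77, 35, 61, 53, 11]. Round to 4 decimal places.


Min = 11, Max = 95
Range = 95 - 11 = 84
Scaled = (x - min) / (max - min)
= (47 - 11) / 84
= 36 / 84
= 0.4286

0.4286


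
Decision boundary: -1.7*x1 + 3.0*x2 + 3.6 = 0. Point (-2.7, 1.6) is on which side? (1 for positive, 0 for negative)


Compute -1.7 * -2.7 + 3.0 * 1.6 + 3.6
= 4.59 + 4.8 + 3.6
= 12.99
Since 12.99 >= 0, the point is on the positive side.

1


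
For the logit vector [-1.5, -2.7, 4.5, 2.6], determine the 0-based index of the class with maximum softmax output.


Softmax is a monotonic transformation, so it preserves the argmax.
We need to find the index of the maximum logit.
Index 0: -1.5
Index 1: -2.7
Index 2: 4.5
Index 3: 2.6
Maximum logit = 4.5 at index 2

2


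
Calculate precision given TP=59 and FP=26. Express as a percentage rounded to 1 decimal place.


Precision = TP / (TP + FP) * 100
= 59 / (59 + 26)
= 59 / 85
= 0.6941
= 69.4%

69.4


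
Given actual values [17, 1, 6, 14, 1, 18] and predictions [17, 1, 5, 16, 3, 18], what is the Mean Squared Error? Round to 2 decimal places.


Differences: [0, 0, 1, -2, -2, 0]
Squared errors: [0, 0, 1, 4, 4, 0]
Sum of squared errors = 9
MSE = 9 / 6 = 1.50

1.50


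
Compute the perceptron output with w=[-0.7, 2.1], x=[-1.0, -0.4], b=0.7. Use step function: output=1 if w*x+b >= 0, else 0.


z = w . x + b
= -0.7*-1.0 + 2.1*-0.4 + 0.7
= 0.7 + -0.84 + 0.7
= -0.14 + 0.7
= 0.56
Since z = 0.56 >= 0, output = 1

1


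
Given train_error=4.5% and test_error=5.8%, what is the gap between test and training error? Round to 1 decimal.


Generalization gap = test_error - train_error
= 5.8 - 4.5
= 1.3%
A small gap suggests good generalization.

1.3


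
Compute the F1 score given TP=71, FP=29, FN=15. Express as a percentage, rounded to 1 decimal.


Precision = TP / (TP + FP) = 71 / 100 = 0.71
Recall = TP / (TP + FN) = 71 / 86 = 0.8256
F1 = 2 * P * R / (P + R)
= 2 * 0.71 * 0.8256 / (0.71 + 0.8256)
= 1.1723 / 1.5356
= 0.7634
As percentage: 76.3%

76.3


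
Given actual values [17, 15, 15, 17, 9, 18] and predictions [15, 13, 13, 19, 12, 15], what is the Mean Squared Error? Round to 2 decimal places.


Differences: [2, 2, 2, -2, -3, 3]
Squared errors: [4, 4, 4, 4, 9, 9]
Sum of squared errors = 34
MSE = 34 / 6 = 5.67

5.67


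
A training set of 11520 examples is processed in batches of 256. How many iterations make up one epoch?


Iterations per epoch = dataset_size / batch_size
= 11520 / 256
= 45

45


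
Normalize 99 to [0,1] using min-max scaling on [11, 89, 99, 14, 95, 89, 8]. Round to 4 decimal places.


Min = 8, Max = 99
Range = 99 - 8 = 91
Scaled = (x - min) / (max - min)
= (99 - 8) / 91
= 91 / 91
= 1.0000

1.0000


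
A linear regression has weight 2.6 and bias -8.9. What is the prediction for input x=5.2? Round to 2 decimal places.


y = 2.6 * 5.2 + (-8.9)
= 13.52 + (-8.9)
= 4.62

4.62


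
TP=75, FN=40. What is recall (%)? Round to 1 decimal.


Recall = TP / (TP + FN) * 100
= 75 / (75 + 40)
= 75 / 115
= 0.6522
= 65.2%

65.2


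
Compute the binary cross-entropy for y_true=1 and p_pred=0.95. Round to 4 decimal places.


For y=1: Loss = -log(p)
= -log(0.95)
= -(-0.0513)
= 0.0513

0.0513


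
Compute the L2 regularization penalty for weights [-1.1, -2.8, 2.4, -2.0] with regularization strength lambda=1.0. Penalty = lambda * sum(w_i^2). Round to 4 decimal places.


Squaring each weight:
(-1.1)^2 = 1.21
(-2.8)^2 = 7.84
2.4^2 = 5.76
(-2.0)^2 = 4.0
Sum of squares = 18.81
Penalty = 1.0 * 18.81 = 18.8100

18.8100


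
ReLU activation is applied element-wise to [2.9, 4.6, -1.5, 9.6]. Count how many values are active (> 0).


ReLU(x) = max(0, x) for each element:
ReLU(2.9) = 2.9
ReLU(4.6) = 4.6
ReLU(-1.5) = 0
ReLU(9.6) = 9.6
Active neurons (>0): 3

3


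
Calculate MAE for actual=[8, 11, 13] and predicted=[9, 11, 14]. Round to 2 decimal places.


Absolute errors: [1, 0, 1]
Sum of absolute errors = 2
MAE = 2 / 3 = 0.67

0.67


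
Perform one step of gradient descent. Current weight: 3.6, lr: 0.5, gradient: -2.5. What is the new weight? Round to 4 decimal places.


w_new = w_old - lr * gradient
= 3.6 - 0.5 * -2.5
= 3.6 - (-1.25)
= 4.8500

4.8500


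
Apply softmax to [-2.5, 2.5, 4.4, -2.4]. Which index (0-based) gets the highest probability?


Softmax is a monotonic transformation, so it preserves the argmax.
We need to find the index of the maximum logit.
Index 0: -2.5
Index 1: 2.5
Index 2: 4.4
Index 3: -2.4
Maximum logit = 4.4 at index 2

2


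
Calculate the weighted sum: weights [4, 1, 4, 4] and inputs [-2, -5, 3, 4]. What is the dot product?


Element-wise products:
4 * -2 = -8
1 * -5 = -5
4 * 3 = 12
4 * 4 = 16
Sum = -8 + -5 + 12 + 16
= 15

15


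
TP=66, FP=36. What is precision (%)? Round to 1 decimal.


Precision = TP / (TP + FP) * 100
= 66 / (66 + 36)
= 66 / 102
= 0.6471
= 64.7%

64.7


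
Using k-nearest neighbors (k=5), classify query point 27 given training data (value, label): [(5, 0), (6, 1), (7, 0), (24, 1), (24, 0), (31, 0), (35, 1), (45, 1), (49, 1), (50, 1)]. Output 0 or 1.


Distances from query 27:
Point 24 (class 0): distance = 3
Point 24 (class 1): distance = 3
Point 31 (class 0): distance = 4
Point 35 (class 1): distance = 8
Point 45 (class 1): distance = 18
K=5 nearest neighbors: classes = [0, 1, 0, 1, 1]
Votes for class 1: 3 / 5
Majority vote => class 1

1


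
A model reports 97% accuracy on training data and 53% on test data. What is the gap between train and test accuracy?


Gap = train_accuracy - test_accuracy
= 97 - 53
= 44%
This large gap strongly indicates overfitting.

44


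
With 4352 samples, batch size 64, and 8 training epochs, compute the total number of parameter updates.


Iterations per epoch = 4352 / 64 = 68
Total updates = iterations_per_epoch * epochs
= 68 * 8
= 544

544


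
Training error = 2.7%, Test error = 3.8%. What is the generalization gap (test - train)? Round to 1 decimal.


Generalization gap = test_error - train_error
= 3.8 - 2.7
= 1.1%
A small gap suggests good generalization.

1.1


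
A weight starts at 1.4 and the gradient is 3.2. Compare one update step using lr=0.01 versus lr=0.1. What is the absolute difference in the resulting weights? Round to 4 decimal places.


With lr=0.01: w_new = 1.4 - 0.01 * 3.2 = 1.368
With lr=0.1: w_new = 1.4 - 0.1 * 3.2 = 1.08
Absolute difference = |1.368 - 1.08|
= 0.2880

0.2880


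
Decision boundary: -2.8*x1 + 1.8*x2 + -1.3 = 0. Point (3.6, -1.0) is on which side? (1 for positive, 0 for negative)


Compute -2.8 * 3.6 + 1.8 * -1.0 + -1.3
= -10.08 + -1.8 + -1.3
= -13.18
Since -13.18 < 0, the point is on the negative side.

0


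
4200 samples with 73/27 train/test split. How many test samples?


Train samples = 4200 * 73% = 3066
Test samples = 4200 - 3066
= 1134

1134


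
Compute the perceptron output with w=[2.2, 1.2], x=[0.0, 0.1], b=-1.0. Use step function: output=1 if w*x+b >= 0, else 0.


z = w . x + b
= 2.2*0.0 + 1.2*0.1 + -1.0
= 0.0 + 0.12 + -1.0
= 0.12 + -1.0
= -0.88
Since z = -0.88 < 0, output = 0

0


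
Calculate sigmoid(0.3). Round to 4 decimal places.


sigmoid(z) = 1 / (1 + exp(-z))
exp(-(0.3)) = exp(-0.3) = 0.7408
1 + 0.7408 = 1.7408
1 / 1.7408 = 0.5744

0.5744


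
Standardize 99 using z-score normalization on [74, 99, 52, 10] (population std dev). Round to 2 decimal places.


Mean = (74 + 99 + 52 + 10) / 4 = 58.75
Variance = sum((x_i - mean)^2) / n = 1068.6875
Std = sqrt(1068.6875) = 32.6908
Z = (x - mean) / std
= (99 - 58.75) / 32.6908
= 40.25 / 32.6908
= 1.23

1.23


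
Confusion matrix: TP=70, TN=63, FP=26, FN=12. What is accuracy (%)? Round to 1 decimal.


Accuracy = (TP + TN) / (TP + TN + FP + FN) * 100
= (70 + 63) / (70 + 63 + 26 + 12)
= 133 / 171
= 0.7778
= 77.8%

77.8


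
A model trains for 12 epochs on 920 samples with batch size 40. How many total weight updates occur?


Iterations per epoch = 920 / 40 = 23
Total updates = iterations_per_epoch * epochs
= 23 * 12
= 276

276


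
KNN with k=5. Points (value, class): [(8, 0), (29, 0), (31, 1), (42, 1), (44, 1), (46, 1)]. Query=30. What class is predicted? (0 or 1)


Distances from query 30:
Point 29 (class 0): distance = 1
Point 31 (class 1): distance = 1
Point 42 (class 1): distance = 12
Point 44 (class 1): distance = 14
Point 46 (class 1): distance = 16
K=5 nearest neighbors: classes = [0, 1, 1, 1, 1]
Votes for class 1: 4 / 5
Majority vote => class 1

1


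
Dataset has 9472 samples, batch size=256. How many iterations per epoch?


Iterations per epoch = dataset_size / batch_size
= 9472 / 256
= 37

37


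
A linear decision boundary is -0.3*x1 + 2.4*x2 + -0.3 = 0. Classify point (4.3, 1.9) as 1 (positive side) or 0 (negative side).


Compute -0.3 * 4.3 + 2.4 * 1.9 + -0.3
= -1.29 + 4.56 + -0.3
= 2.97
Since 2.97 >= 0, the point is on the positive side.

1


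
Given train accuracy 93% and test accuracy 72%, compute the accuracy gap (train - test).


Gap = train_accuracy - test_accuracy
= 93 - 72
= 21%
This large gap strongly indicates overfitting.

21


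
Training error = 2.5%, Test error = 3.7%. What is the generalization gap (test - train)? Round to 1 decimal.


Generalization gap = test_error - train_error
= 3.7 - 2.5
= 1.2%
A small gap suggests good generalization.

1.2


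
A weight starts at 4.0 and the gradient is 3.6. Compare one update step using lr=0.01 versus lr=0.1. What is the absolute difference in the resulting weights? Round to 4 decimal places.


With lr=0.01: w_new = 4.0 - 0.01 * 3.6 = 3.964
With lr=0.1: w_new = 4.0 - 0.1 * 3.6 = 3.64
Absolute difference = |3.964 - 3.64|
= 0.3240

0.3240


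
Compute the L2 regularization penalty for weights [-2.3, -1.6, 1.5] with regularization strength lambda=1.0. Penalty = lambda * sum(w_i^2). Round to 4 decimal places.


Squaring each weight:
(-2.3)^2 = 5.29
(-1.6)^2 = 2.56
1.5^2 = 2.25
Sum of squares = 10.1
Penalty = 1.0 * 10.1 = 10.1000

10.1000


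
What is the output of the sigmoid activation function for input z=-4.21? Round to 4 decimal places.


sigmoid(z) = 1 / (1 + exp(-z))
exp(-(-4.21)) = exp(4.21) = 67.3565
1 + 67.3565 = 68.3565
1 / 68.3565 = 0.0146

0.0146


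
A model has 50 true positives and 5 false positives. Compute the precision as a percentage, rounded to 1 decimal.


Precision = TP / (TP + FP) * 100
= 50 / (50 + 5)
= 50 / 55
= 0.9091
= 90.9%

90.9


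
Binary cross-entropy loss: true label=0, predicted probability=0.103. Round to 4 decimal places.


For y=0: Loss = -log(1-p)
= -log(1 - 0.103)
= -log(0.897)
= -(-0.1087)
= 0.1087

0.1087


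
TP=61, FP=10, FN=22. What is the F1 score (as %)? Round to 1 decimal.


Precision = TP / (TP + FP) = 61 / 71 = 0.8592
Recall = TP / (TP + FN) = 61 / 83 = 0.7349
F1 = 2 * P * R / (P + R)
= 2 * 0.8592 * 0.7349 / (0.8592 + 0.7349)
= 1.2629 / 1.5941
= 0.7922
As percentage: 79.2%

79.2


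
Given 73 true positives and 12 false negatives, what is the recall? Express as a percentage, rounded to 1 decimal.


Recall = TP / (TP + FN) * 100
= 73 / (73 + 12)
= 73 / 85
= 0.8588
= 85.9%

85.9


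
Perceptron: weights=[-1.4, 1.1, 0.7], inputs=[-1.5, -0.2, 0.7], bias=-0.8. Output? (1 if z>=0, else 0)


z = w . x + b
= -1.4*-1.5 + 1.1*-0.2 + 0.7*0.7 + -0.8
= 2.1 + -0.22 + 0.49 + -0.8
= 2.37 + -0.8
= 1.57
Since z = 1.57 >= 0, output = 1

1


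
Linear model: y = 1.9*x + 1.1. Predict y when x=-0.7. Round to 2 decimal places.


y = 1.9 * -0.7 + (1.1)
= -1.33 + (1.1)
= -0.23

-0.23


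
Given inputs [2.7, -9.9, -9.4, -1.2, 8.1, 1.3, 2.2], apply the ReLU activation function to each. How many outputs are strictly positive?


ReLU(x) = max(0, x) for each element:
ReLU(2.7) = 2.7
ReLU(-9.9) = 0
ReLU(-9.4) = 0
ReLU(-1.2) = 0
ReLU(8.1) = 8.1
ReLU(1.3) = 1.3
ReLU(2.2) = 2.2
Active neurons (>0): 4

4


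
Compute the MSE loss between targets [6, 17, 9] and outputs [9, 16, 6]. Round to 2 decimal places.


Differences: [-3, 1, 3]
Squared errors: [9, 1, 9]
Sum of squared errors = 19
MSE = 19 / 3 = 6.33

6.33


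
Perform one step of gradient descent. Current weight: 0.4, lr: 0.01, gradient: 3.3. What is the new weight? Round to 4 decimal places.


w_new = w_old - lr * gradient
= 0.4 - 0.01 * 3.3
= 0.4 - (0.033)
= 0.3670

0.3670


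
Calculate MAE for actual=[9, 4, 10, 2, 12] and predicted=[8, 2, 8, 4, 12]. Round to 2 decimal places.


Absolute errors: [1, 2, 2, 2, 0]
Sum of absolute errors = 7
MAE = 7 / 5 = 1.40

1.40


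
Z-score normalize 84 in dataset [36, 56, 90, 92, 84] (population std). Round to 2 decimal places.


Mean = (36 + 56 + 90 + 92 + 84) / 5 = 71.6
Variance = sum((x_i - mean)^2) / n = 483.84
Std = sqrt(483.84) = 21.9964
Z = (x - mean) / std
= (84 - 71.6) / 21.9964
= 12.4 / 21.9964
= 0.56

0.56


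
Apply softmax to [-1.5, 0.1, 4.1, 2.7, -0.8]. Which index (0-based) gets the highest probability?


Softmax is a monotonic transformation, so it preserves the argmax.
We need to find the index of the maximum logit.
Index 0: -1.5
Index 1: 0.1
Index 2: 4.1
Index 3: 2.7
Index 4: -0.8
Maximum logit = 4.1 at index 2

2


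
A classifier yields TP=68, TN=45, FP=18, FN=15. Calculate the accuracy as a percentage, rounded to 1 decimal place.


Accuracy = (TP + TN) / (TP + TN + FP + FN) * 100
= (68 + 45) / (68 + 45 + 18 + 15)
= 113 / 146
= 0.774
= 77.4%

77.4


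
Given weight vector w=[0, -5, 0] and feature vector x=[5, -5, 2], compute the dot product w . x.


Element-wise products:
0 * 5 = 0
-5 * -5 = 25
0 * 2 = 0
Sum = 0 + 25 + 0
= 25

25


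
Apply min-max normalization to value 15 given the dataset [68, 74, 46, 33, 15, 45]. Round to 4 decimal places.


Min = 15, Max = 74
Range = 74 - 15 = 59
Scaled = (x - min) / (max - min)
= (15 - 15) / 59
= 0 / 59
= 0.0000

0.0000


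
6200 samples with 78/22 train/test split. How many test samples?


Train samples = 6200 * 78% = 4836
Test samples = 6200 - 4836
= 1364

1364


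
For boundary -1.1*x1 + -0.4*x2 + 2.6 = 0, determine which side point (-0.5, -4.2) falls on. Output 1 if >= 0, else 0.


Compute -1.1 * -0.5 + -0.4 * -4.2 + 2.6
= 0.55 + 1.68 + 2.6
= 4.83
Since 4.83 >= 0, the point is on the positive side.

1


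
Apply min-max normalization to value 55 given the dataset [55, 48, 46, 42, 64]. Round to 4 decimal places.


Min = 42, Max = 64
Range = 64 - 42 = 22
Scaled = (x - min) / (max - min)
= (55 - 42) / 22
= 13 / 22
= 0.5909

0.5909


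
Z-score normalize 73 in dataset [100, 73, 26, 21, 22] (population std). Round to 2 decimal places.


Mean = (100 + 73 + 26 + 21 + 22) / 5 = 48.4
Variance = sum((x_i - mean)^2) / n = 1043.44
Std = sqrt(1043.44) = 32.3023
Z = (x - mean) / std
= (73 - 48.4) / 32.3023
= 24.6 / 32.3023
= 0.76

0.76


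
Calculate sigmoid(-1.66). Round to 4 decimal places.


sigmoid(z) = 1 / (1 + exp(-z))
exp(-(-1.66)) = exp(1.66) = 5.2593
1 + 5.2593 = 6.2593
1 / 6.2593 = 0.1598

0.1598


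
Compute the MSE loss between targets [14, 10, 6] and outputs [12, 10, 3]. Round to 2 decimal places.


Differences: [2, 0, 3]
Squared errors: [4, 0, 9]
Sum of squared errors = 13
MSE = 13 / 3 = 4.33

4.33


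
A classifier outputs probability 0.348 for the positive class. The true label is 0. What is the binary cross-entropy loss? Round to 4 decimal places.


For y=0: Loss = -log(1-p)
= -log(1 - 0.348)
= -log(0.652)
= -(-0.4277)
= 0.4277

0.4277


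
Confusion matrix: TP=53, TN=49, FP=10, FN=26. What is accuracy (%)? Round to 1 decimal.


Accuracy = (TP + TN) / (TP + TN + FP + FN) * 100
= (53 + 49) / (53 + 49 + 10 + 26)
= 102 / 138
= 0.7391
= 73.9%

73.9
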